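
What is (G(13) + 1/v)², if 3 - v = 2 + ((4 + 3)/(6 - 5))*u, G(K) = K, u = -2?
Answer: 38416/225 ≈ 170.74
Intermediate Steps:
v = 15 (v = 3 - (2 + ((4 + 3)/(6 - 5))*(-2)) = 3 - (2 + (7/1)*(-2)) = 3 - (2 + (7*1)*(-2)) = 3 - (2 + 7*(-2)) = 3 - (2 - 14) = 3 - 1*(-12) = 3 + 12 = 15)
(G(13) + 1/v)² = (13 + 1/15)² = (196/15)² = 38416/225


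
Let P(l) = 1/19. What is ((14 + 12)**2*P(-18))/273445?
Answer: 676/5195455 ≈ 0.00013011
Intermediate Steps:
P(l) = 1/19
((14 + 12)**2*P(-18))/273445 = ((14 + 12)**2*(1/19))/273445 = (26**2*(1/19))*(1/273445) = (676*(1/19))*(1/273445) = (676/19)*(1/273445) = 676/5195455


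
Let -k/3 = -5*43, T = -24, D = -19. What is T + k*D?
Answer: -12279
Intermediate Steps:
k = 645 (k = -(-15)*43 = -3*(-215) = 645)
T + k*D = -24 + 645*(-19) = -24 - 12255 = -12279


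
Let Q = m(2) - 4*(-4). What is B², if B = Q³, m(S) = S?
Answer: 34012224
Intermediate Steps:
Q = 18 (Q = 2 - 4*(-4) = 2 - 1*(-16) = 2 + 16 = 18)
B = 5832 (B = 18³ = 5832)
B² = 5832² = 34012224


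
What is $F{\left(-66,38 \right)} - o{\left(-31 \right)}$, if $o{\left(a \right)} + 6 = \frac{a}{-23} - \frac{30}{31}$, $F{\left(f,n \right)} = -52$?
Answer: $- \frac{33069}{713} \approx -46.38$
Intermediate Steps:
$o{\left(a \right)} = - \frac{216}{31} - \frac{a}{23}$ ($o{\left(a \right)} = -6 + \left(\frac{a}{-23} - \frac{30}{31}\right) = -6 + \left(a \left(- \frac{1}{23}\right) - \frac{30}{31}\right) = -6 - \left(\frac{30}{31} + \frac{a}{23}\right) = - \frac{216}{31} - \frac{a}{23}$)
$F{\left(-66,38 \right)} - o{\left(-31 \right)} = -52 - \left(- \frac{216}{31} - - \frac{31}{23}\right) = -52 - \left(- \frac{216}{31} + \frac{31}{23}\right) = -52 - - \frac{4007}{713} = -52 + \frac{4007}{713} = - \frac{33069}{713}$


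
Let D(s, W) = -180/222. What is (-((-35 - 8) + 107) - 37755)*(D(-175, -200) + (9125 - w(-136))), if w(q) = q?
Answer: -12957810513/37 ≈ -3.5021e+8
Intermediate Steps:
D(s, W) = -30/37 (D(s, W) = -180*1/222 = -30/37)
(-((-35 - 8) + 107) - 37755)*(D(-175, -200) + (9125 - w(-136))) = (-((-35 - 8) + 107) - 37755)*(-30/37 + (9125 - 1*(-136))) = (-(-43 + 107) - 37755)*(-30/37 + (9125 + 136)) = (-1*64 - 37755)*(-30/37 + 9261) = (-64 - 37755)*(342627/37) = -37819*342627/37 = -12957810513/37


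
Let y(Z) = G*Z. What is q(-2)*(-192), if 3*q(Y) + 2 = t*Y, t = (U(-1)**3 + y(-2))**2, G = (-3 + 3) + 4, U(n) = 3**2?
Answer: 66539776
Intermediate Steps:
U(n) = 9
G = 4 (G = 0 + 4 = 4)
y(Z) = 4*Z
t = 519841 (t = (9**3 + 4*(-2))**2 = (729 - 8)**2 = 721**2 = 519841)
q(Y) = -2/3 + 519841*Y/3 (q(Y) = -2/3 + (519841*Y)/3 = -2/3 + 519841*Y/3)
q(-2)*(-192) = (-2/3 + (519841/3)*(-2))*(-192) = (-2/3 - 1039682/3)*(-192) = -1039684/3*(-192) = 66539776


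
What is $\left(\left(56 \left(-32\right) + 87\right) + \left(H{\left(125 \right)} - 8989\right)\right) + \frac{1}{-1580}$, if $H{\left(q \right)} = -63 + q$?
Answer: $- \frac{16798561}{1580} \approx -10632.0$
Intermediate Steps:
$\left(\left(56 \left(-32\right) + 87\right) + \left(H{\left(125 \right)} - 8989\right)\right) + \frac{1}{-1580} = \left(\left(56 \left(-32\right) + 87\right) + \left(\left(-63 + 125\right) - 8989\right)\right) + \frac{1}{-1580} = \left(\left(-1792 + 87\right) + \left(62 - 8989\right)\right) - \frac{1}{1580} = \left(-1705 - 8927\right) - \frac{1}{1580} = -10632 - \frac{1}{1580} = - \frac{16798561}{1580}$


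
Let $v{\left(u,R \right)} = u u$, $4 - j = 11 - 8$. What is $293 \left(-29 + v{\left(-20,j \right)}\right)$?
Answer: $108703$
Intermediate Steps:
$j = 1$ ($j = 4 - \left(11 - 8\right) = 4 - 3 = 1$)
$v{\left(u,R \right)} = u^{2}$
$293 \left(-29 + v{\left(-20,j \right)}\right) = 293 \left(-29 + \left(-20\right)^{2}\right) = 293 \left(-29 + 400\right) = 293 \cdot 371 = 108703$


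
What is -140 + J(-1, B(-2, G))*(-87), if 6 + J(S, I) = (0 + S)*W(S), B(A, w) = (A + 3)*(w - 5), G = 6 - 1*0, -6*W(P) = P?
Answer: 793/2 ≈ 396.50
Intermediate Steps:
W(P) = -P/6
G = 6 (G = 6 + 0 = 6)
B(A, w) = (-5 + w)*(3 + A) (B(A, w) = (3 + A)*(-5 + w) = (-5 + w)*(3 + A))
J(S, I) = -6 - S**2/6 (J(S, I) = -6 + (0 + S)*(-S/6) = -6 + S*(-S/6) = -6 - S**2/6)
-140 + J(-1, B(-2, G))*(-87) = -140 + (-6 - 1/6*(-1)**2)*(-87) = -140 + (-6 - 1/6*1)*(-87) = -140 + (-6 - 1/6)*(-87) = -140 - 37/6*(-87) = -140 + 1073/2 = 793/2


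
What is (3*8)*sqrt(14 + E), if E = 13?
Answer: 72*sqrt(3) ≈ 124.71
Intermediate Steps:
(3*8)*sqrt(14 + E) = (3*8)*sqrt(14 + 13) = 24*sqrt(27) = 24*(3*sqrt(3)) = 72*sqrt(3)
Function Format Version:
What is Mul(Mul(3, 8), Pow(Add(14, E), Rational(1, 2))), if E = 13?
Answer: Mul(72, Pow(3, Rational(1, 2))) ≈ 124.71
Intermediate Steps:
Mul(Mul(3, 8), Pow(Add(14, E), Rational(1, 2))) = Mul(Mul(3, 8), Pow(Add(14, 13), Rational(1, 2))) = Mul(24, Pow(27, Rational(1, 2))) = Mul(24, Mul(3, Pow(3, Rational(1, 2)))) = Mul(72, Pow(3, Rational(1, 2)))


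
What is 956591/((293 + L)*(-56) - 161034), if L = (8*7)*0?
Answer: -956591/177442 ≈ -5.3910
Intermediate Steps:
L = 0 (L = 56*0 = 0)
956591/((293 + L)*(-56) - 161034) = 956591/((293 + 0)*(-56) - 161034) = 956591/(293*(-56) - 161034) = 956591/(-16408 - 161034) = 956591/(-177442) = 956591*(-1/177442) = -956591/177442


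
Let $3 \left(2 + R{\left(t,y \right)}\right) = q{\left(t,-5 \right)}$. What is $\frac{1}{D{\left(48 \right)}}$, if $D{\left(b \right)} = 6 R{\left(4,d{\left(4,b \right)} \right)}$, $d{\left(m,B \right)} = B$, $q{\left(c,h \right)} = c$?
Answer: $- \frac{1}{4} \approx -0.25$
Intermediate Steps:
$R{\left(t,y \right)} = -2 + \frac{t}{3}$
$D{\left(b \right)} = -4$ ($D{\left(b \right)} = 6 \left(-2 + \frac{1}{3} \cdot 4\right) = 6 \left(-2 + \frac{4}{3}\right) = 6 \left(- \frac{2}{3}\right) = -4$)
$\frac{1}{D{\left(48 \right)}} = \frac{1}{-4} = - \frac{1}{4}$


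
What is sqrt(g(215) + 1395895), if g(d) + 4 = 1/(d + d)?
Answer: sqrt(258100246330)/430 ≈ 1181.5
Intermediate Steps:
g(d) = -4 + 1/(2*d) (g(d) = -4 + 1/(d + d) = -4 + 1/(2*d))
sqrt(g(215) + 1395895) = sqrt((-4 + (1/2)/215) + 1395895) = sqrt((-4 + (1/2)*(1/215)) + 1395895) = sqrt((-4 + 1/430) + 1395895) = sqrt(-1719/430 + 1395895) = sqrt(600233131/430) = sqrt(258100246330)/430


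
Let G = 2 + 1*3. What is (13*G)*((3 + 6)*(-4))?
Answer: -2340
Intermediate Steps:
G = 5 (G = 2 + 3 = 5)
(13*G)*((3 + 6)*(-4)) = (13*5)*((3 + 6)*(-4)) = 65*(9*(-4)) = 65*(-36) = -2340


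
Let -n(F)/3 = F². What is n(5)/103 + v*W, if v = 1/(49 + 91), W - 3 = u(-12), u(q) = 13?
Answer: -2213/3605 ≈ -0.61387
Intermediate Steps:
n(F) = -3*F²
W = 16 (W = 3 + 13 = 16)
v = 1/140 ≈ 0.0071429
n(5)/103 + v*W = -3*5²/103 + (1/140)*16 = -3*25*(1/103) + 4/35 = -75*1/103 + 4/35 = -75/103 + 4/35 = -2213/3605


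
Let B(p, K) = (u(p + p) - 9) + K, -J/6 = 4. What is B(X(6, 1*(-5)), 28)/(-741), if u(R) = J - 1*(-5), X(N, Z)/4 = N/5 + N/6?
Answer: 0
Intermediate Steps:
J = -24 (J = -6*4 = -24)
X(N, Z) = 22*N/15 (X(N, Z) = 4*(N/5 + N/6) = 4*(11*N/30) = 22*N/15)
u(R) = -19 (u(R) = -24 - 1*(-5) = -24 + 5 = -19)
B(p, K) = -28 + K (B(p, K) = (-19 - 9) + K = -28 + K)
B(X(6, 1*(-5)), 28)/(-741) = (-28 + 28)/(-741) = 0*(-1/741) = 0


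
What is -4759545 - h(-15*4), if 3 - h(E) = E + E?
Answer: -4759668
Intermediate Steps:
h(E) = 3 - 2*E (h(E) = 3 - (E + E) = 3 - 2*E)
-4759545 - h(-15*4) = -4759545 - (3 - (-30)*4) = -4759545 - (3 - 2*(-60)) = -4759545 - (3 + 120) = -4759545 - 1*123 = -4759545 - 123 = -4759668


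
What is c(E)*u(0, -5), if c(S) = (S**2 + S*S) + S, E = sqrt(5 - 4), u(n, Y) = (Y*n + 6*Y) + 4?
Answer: -78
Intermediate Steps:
u(n, Y) = 4 + 6*Y + Y*n (u(n, Y) = (6*Y + Y*n) + 4 = 4 + 6*Y + Y*n)
E = 1 (E = sqrt(1) = 1)
c(S) = S + 2*S**2 (c(S) = (S**2 + S**2) + S = 2*S**2 + S = S + 2*S**2)
c(E)*u(0, -5) = (1*(1 + 2*1))*(4 + 6*(-5) - 5*0) = (1*(1 + 2))*(4 - 30 + 0) = (1*3)*(-26) = 3*(-26) = -78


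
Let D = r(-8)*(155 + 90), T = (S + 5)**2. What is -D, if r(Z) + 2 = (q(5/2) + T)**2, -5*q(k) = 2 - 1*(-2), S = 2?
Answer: -2843519/5 ≈ -5.6870e+5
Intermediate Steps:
q(k) = -4/5 (q(k) = -(2 - 1*(-2))/5 = -(2 + 2)/5 = -1/5*4 = -4/5)
T = 49 (T = (2 + 5)**2 = 7**2 = 49)
r(Z) = 58031/25 (r(Z) = -2 + (-4/5 + 49)**2 = -2 + (241/5)**2 = -2 + 58081/25 = 58031/25)
D = 2843519/5 (D = 58031*(155 + 90)/25 = (58031/25)*245 = 2843519/5 ≈ 5.6870e+5)
-D = -1*2843519/5 = -2843519/5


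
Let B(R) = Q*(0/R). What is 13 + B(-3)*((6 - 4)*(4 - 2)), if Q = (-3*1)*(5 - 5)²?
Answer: 13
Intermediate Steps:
Q = 0 (Q = -3*0² = -3*0 = 0)
B(R) = 0 (B(R) = 0*(0/R) = 0*0 = 0)
13 + B(-3)*((6 - 4)*(4 - 2)) = 13 + 0*((6 - 4)*(4 - 2)) = 13 + 0*(2*2) = 13 + 0*4 = 13 + 0 = 13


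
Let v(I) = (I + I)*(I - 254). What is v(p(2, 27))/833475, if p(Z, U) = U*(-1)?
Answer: 5058/277825 ≈ 0.018206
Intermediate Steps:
p(Z, U) = -U
v(I) = 2*I*(-254 + I) (v(I) = (2*I)*(-254 + I) = 2*I*(-254 + I))
v(p(2, 27))/833475 = (2*(-1*27)*(-254 - 1*27))/833475 = (2*(-27)*(-254 - 27))*(1/833475) = (2*(-27)*(-281))*(1/833475) = 15174*(1/833475) = 5058/277825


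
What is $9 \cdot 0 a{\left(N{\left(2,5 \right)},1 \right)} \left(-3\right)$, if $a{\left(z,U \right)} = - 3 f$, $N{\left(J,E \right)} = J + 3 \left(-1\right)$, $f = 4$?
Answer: $0$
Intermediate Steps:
$N{\left(J,E \right)} = -3 + J$ ($N{\left(J,E \right)} = J - 3 = -3 + J$)
$a{\left(z,U \right)} = -12$ ($a{\left(z,U \right)} = \left(-3\right) 4 = -12$)
$9 \cdot 0 a{\left(N{\left(2,5 \right)},1 \right)} \left(-3\right) = 9 \cdot 0 \left(-12\right) \left(-3\right) = 9 \cdot 0 \left(-3\right) = 0 \left(-3\right) = 0$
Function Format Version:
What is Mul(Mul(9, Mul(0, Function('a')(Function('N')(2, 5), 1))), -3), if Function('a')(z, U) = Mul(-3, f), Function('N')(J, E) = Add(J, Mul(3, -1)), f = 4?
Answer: 0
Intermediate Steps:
Function('N')(J, E) = Add(-3, J) (Function('N')(J, E) = Add(J, -3) = Add(-3, J))
Function('a')(z, U) = -12 (Function('a')(z, U) = Mul(-3, 4) = -12)
Mul(Mul(9, Mul(0, Function('a')(Function('N')(2, 5), 1))), -3) = Mul(Mul(9, Mul(0, -12)), -3) = Mul(Mul(9, 0), -3) = Mul(0, -3) = 0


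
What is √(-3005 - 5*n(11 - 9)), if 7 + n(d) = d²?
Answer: I*√2990 ≈ 54.681*I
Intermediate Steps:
n(d) = -7 + d²
√(-3005 - 5*n(11 - 9)) = √(-3005 - 5*(-7 + (11 - 9)²)) = √(-3005 - 5*(-7 + 2²)) = √(-3005 - 5*(-7 + 4)) = √(-3005 - 5*(-3)) = √(-3005 + 15) = √(-2990) = I*√2990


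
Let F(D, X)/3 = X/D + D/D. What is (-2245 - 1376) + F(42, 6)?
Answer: -25323/7 ≈ -3617.6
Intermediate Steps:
F(D, X) = 3 + 3*X/D (F(D, X) = 3*(X/D + D/D) = 3*(X/D + 1) = 3*(1 + X/D) = 3 + 3*X/D)
(-2245 - 1376) + F(42, 6) = (-2245 - 1376) + (3 + 3*6/42) = -3621 + (3 + 3*6*(1/42)) = -3621 + (3 + 3/7) = -3621 + 24/7 = -25323/7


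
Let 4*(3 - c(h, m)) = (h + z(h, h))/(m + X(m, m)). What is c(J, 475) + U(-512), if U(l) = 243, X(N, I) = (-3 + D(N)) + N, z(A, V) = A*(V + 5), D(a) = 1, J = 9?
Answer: 310899/1264 ≈ 245.96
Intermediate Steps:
z(A, V) = A*(5 + V)
X(N, I) = -2 + N (X(N, I) = (-3 + 1) + N = -2 + N)
c(h, m) = 3 - (h + h*(5 + h))/(4*(-2 + 2*m)) (c(h, m) = 3 - (h + h*(5 + h))/(4*(m + (-2 + m))) = 3 - (h + h*(5 + h))/(4*(-2 + 2*m)))
c(J, 475) + U(-512) = (-24 - 1*9 + 24*475 - 1*9*(5 + 9))/(8*(-1 + 475)) + 243 = (1/8)*(-24 - 9 + 11400 - 1*9*14)/474 + 243 = (1/8)*(1/474)*(-24 - 9 + 11400 - 126) + 243 = (1/8)*(1/474)*11241 + 243 = 3747/1264 + 243 = 310899/1264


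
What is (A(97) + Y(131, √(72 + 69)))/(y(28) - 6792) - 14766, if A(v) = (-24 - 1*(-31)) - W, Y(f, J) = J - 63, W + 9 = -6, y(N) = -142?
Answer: -102387403/6934 - √141/6934 ≈ -14766.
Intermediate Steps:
W = -15 (W = -9 - 6 = -15)
Y(f, J) = -63 + J
A(v) = 22 (A(v) = (-24 - 1*(-31)) - 1*(-15) = (-24 + 31) + 15 = 7 + 15 = 22)
(A(97) + Y(131, √(72 + 69)))/(y(28) - 6792) - 14766 = (22 + (-63 + √(72 + 69)))/(-142 - 6792) - 14766 = (22 + (-63 + √141))/(-6934) - 14766 = (-41 + √141)*(-1/6934) - 14766 = (41/6934 - √141/6934) - 14766 = -102387403/6934 - √141/6934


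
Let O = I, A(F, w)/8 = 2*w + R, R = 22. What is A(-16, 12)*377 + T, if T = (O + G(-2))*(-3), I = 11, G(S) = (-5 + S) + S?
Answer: 138730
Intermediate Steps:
G(S) = -5 + 2*S
A(F, w) = 176 + 16*w (A(F, w) = 8*(2*w + 22) = 8*(22 + 2*w) = 176 + 16*w)
O = 11
T = -6 (T = (11 + (-5 + 2*(-2)))*(-3) = (11 + (-5 - 4))*(-3) = (11 - 9)*(-3) = 2*(-3) = -6)
A(-16, 12)*377 + T = (176 + 16*12)*377 - 6 = (176 + 192)*377 - 6 = 368*377 - 6 = 138736 - 6 = 138730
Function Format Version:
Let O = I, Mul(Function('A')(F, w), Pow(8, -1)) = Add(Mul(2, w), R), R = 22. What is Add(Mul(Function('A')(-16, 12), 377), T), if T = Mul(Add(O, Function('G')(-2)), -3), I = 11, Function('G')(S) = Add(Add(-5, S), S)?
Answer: 138730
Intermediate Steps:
Function('G')(S) = Add(-5, Mul(2, S))
Function('A')(F, w) = Add(176, Mul(16, w)) (Function('A')(F, w) = Mul(8, Add(Mul(2, w), 22)) = Mul(8, Add(22, Mul(2, w))) = Add(176, Mul(16, w)))
O = 11
T = -6 (T = Mul(Add(11, Add(-5, Mul(2, -2))), -3) = Mul(Add(11, Add(-5, -4)), -3) = Mul(Add(11, -9), -3) = Mul(2, -3) = -6)
Add(Mul(Function('A')(-16, 12), 377), T) = Add(Mul(Add(176, Mul(16, 12)), 377), -6) = Add(Mul(Add(176, 192), 377), -6) = Add(Mul(368, 377), -6) = Add(138736, -6) = 138730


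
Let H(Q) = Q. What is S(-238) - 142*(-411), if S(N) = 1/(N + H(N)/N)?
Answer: 13831793/237 ≈ 58362.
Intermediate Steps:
S(N) = 1/(1 + N) (S(N) = 1/(N + N/N) = 1/(N + 1) = 1/(1 + N))
S(-238) - 142*(-411) = 1/(1 - 238) - 142*(-411) = 1/(-237) + 58362 = -1/237 + 58362 = 13831793/237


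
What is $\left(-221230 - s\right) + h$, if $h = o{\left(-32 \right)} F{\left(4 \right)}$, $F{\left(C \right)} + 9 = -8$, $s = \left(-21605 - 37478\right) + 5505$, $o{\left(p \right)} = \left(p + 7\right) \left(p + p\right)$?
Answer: $-194852$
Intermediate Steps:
$o{\left(p \right)} = 2 p \left(7 + p\right)$ ($o{\left(p \right)} = \left(7 + p\right) 2 p = 2 p \left(7 + p\right)$)
$s = -53578$ ($s = -59083 + 5505 = -53578$)
$F{\left(C \right)} = -17$ ($F{\left(C \right)} = -9 - 8 = -17$)
$h = -27200$ ($h = 2 \left(-32\right) \left(7 - 32\right) \left(-17\right) = 2 \left(-32\right) \left(-25\right) \left(-17\right) = 1600 \left(-17\right) = -27200$)
$\left(-221230 - s\right) + h = \left(-221230 - -53578\right) - 27200 = \left(-221230 + 53578\right) - 27200 = -167652 - 27200 = -194852$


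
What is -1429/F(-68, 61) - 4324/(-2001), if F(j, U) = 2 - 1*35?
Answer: 14503/319 ≈ 45.464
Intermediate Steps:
F(j, U) = -33 (F(j, U) = 2 - 35 = -33)
-1429/F(-68, 61) - 4324/(-2001) = -1429/(-33) - 4324/(-2001) = -1429*(-1/33) - 4324*(-1/2001) = 1429/33 + 188/87 = 14503/319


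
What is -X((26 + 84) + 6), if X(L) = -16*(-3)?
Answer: -48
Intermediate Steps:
X(L) = 48
-X((26 + 84) + 6) = -1*48 = -48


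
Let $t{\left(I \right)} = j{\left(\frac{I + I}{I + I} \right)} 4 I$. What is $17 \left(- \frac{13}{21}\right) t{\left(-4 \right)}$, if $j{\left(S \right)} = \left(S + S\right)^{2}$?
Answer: $\frac{14144}{21} \approx 673.52$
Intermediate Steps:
$j{\left(S \right)} = 4 S^{2}$ ($j{\left(S \right)} = \left(2 S\right)^{2} = 4 S^{2}$)
$t{\left(I \right)} = 16 I$ ($t{\left(I \right)} = 4 \left(\frac{I + I}{I + I}\right)^{2} \cdot 4 I = 4 \left(\frac{2 I}{2 I}\right)^{2} \cdot 4 I = 4 \left(2 I \frac{1}{2 I}\right)^{2} \cdot 4 I = 4 \cdot 1^{2} \cdot 4 I = 4 \cdot 1 \cdot 4 I = 4 \cdot 4 I = 16 I$)
$17 \left(- \frac{13}{21}\right) t{\left(-4 \right)} = 17 \left(- \frac{13}{21}\right) 16 \left(-4\right) = 17 \left(\left(-13\right) \frac{1}{21}\right) \left(-64\right) = 17 \left(- \frac{13}{21}\right) \left(-64\right) = \left(- \frac{221}{21}\right) \left(-64\right) = \frac{14144}{21}$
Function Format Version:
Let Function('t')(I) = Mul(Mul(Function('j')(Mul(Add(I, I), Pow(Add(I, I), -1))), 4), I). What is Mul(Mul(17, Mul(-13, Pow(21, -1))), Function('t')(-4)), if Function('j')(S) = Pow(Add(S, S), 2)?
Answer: Rational(14144, 21) ≈ 673.52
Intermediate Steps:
Function('j')(S) = Mul(4, Pow(S, 2)) (Function('j')(S) = Pow(Mul(2, S), 2) = Mul(4, Pow(S, 2)))
Function('t')(I) = Mul(16, I) (Function('t')(I) = Mul(Mul(Mul(4, Pow(Mul(Add(I, I), Pow(Add(I, I), -1)), 2)), 4), I) = Mul(Mul(Mul(4, Pow(Mul(Mul(2, I), Pow(Mul(2, I), -1)), 2)), 4), I) = Mul(Mul(Mul(4, Pow(Mul(Mul(2, I), Mul(Rational(1, 2), Pow(I, -1))), 2)), 4), I) = Mul(Mul(Mul(4, Pow(1, 2)), 4), I) = Mul(Mul(Mul(4, 1), 4), I) = Mul(Mul(4, 4), I) = Mul(16, I))
Mul(Mul(17, Mul(-13, Pow(21, -1))), Function('t')(-4)) = Mul(Mul(17, Mul(-13, Pow(21, -1))), Mul(16, -4)) = Mul(Mul(17, Mul(-13, Rational(1, 21))), -64) = Mul(Mul(17, Rational(-13, 21)), -64) = Mul(Rational(-221, 21), -64) = Rational(14144, 21)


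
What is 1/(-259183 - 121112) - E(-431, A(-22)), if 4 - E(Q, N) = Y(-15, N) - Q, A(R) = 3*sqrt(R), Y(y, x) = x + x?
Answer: 162385964/380295 + 6*I*sqrt(22) ≈ 427.0 + 28.142*I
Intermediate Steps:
Y(y, x) = 2*x
E(Q, N) = 4 + Q - 2*N (E(Q, N) = 4 - (2*N - Q) = 4 - (-Q + 2*N) = 4 + (Q - 2*N) = 4 + Q - 2*N)
1/(-259183 - 121112) - E(-431, A(-22)) = 1/(-259183 - 121112) - (4 - 431 - 6*sqrt(-22)) = 1/(-380295) - (4 - 431 - 6*I*sqrt(22)) = -1/380295 - (4 - 431 - 6*I*sqrt(22)) = -1/380295 - (-427 - 6*I*sqrt(22)) = -1/380295 + (427 + 6*I*sqrt(22)) = 162385964/380295 + 6*I*sqrt(22)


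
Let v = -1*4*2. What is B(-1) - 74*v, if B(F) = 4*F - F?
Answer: 589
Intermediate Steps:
B(F) = 3*F
v = -8 (v = -4*2 = -8)
B(-1) - 74*v = 3*(-1) - 74*(-8) = -3 + 592 = 589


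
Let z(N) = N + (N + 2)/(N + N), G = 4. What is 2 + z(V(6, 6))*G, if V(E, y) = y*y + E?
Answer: 3614/21 ≈ 172.10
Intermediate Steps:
V(E, y) = E + y² (V(E, y) = y² + E = E + y²)
z(N) = N + (2 + N)/(2*N) (z(N) = N + (2 + N)/((2*N)) = N + (2 + N)*(1/(2*N)) = N + (2 + N)/(2*N))
2 + z(V(6, 6))*G = 2 + (½ + (6 + 6²) + 1/(6 + 6²))*4 = 2 + (½ + (6 + 36) + 1/(6 + 36))*4 = 2 + (½ + 42 + 1/42)*4 = 2 + (893/21)*4 = 2 + 3572/21 = 3614/21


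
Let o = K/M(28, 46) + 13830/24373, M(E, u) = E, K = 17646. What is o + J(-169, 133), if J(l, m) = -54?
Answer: 196810611/341222 ≈ 576.78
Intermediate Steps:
o = 215236599/341222 (o = 17646/28 + 13830/24373 = 17646*(1/28) + 13830*(1/24373) = 8823/14 + 13830/24373 = 215236599/341222 ≈ 630.78)
o + J(-169, 133) = 215236599/341222 - 54 = 196810611/341222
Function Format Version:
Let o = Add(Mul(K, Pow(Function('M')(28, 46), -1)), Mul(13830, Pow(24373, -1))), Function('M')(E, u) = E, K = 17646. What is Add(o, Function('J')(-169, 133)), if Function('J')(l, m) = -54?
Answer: Rational(196810611, 341222) ≈ 576.78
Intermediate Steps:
o = Rational(215236599, 341222) (o = Add(Mul(17646, Pow(28, -1)), Mul(13830, Pow(24373, -1))) = Add(Mul(17646, Rational(1, 28)), Mul(13830, Rational(1, 24373))) = Add(Rational(8823, 14), Rational(13830, 24373)) = Rational(215236599, 341222) ≈ 630.78)
Add(o, Function('J')(-169, 133)) = Add(Rational(215236599, 341222), -54) = Rational(196810611, 341222)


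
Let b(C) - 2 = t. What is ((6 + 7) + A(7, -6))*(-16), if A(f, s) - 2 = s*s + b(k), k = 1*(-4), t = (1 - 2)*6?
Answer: -752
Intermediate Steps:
t = -6 (t = -1*6 = -6)
k = -4
b(C) = -4 (b(C) = 2 - 6 = -4)
A(f, s) = -2 + s² (A(f, s) = 2 + (s*s - 4) = 2 + (s² - 4) = 2 + (-4 + s²) = -2 + s²)
((6 + 7) + A(7, -6))*(-16) = ((6 + 7) + (-2 + (-6)²))*(-16) = (13 + (-2 + 36))*(-16) = (13 + 34)*(-16) = 47*(-16) = -752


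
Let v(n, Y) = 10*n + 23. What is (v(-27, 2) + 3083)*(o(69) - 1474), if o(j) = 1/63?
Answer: -263353796/63 ≈ -4.1802e+6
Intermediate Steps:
o(j) = 1/63
v(n, Y) = 23 + 10*n
(v(-27, 2) + 3083)*(o(69) - 1474) = ((23 + 10*(-27)) + 3083)*(1/63 - 1474) = ((23 - 270) + 3083)*(-92861/63) = (-247 + 3083)*(-92861/63) = 2836*(-92861/63) = -263353796/63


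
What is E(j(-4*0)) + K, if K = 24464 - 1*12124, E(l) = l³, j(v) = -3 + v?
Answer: 12313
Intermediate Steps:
K = 12340 (K = 24464 - 12124 = 12340)
E(j(-4*0)) + K = (-3 - 4*0)³ + 12340 = (-3 + 0)³ + 12340 = (-3)³ + 12340 = -27 + 12340 = 12313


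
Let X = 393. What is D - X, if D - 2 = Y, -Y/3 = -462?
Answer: 995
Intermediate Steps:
Y = 1386 (Y = -3*(-462) = 1386)
D = 1388 (D = 2 + 1386 = 1388)
D - X = 1388 - 1*393 = 1388 - 393 = 995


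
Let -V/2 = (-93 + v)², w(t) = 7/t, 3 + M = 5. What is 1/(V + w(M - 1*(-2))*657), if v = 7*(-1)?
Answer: -4/75401 ≈ -5.3050e-5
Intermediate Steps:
M = 2 (M = -3 + 5 = 2)
v = -7
V = -20000 (V = -2*(-93 - 7)² = -2*(-100)² = -2*10000 = -20000)
1/(V + w(M - 1*(-2))*657) = 1/(-20000 + (7/(2 - 1*(-2)))*657) = 1/(-20000 + (7/(2 + 2))*657) = 1/(-20000 + (7/4)*657) = 1/(-20000 + 4599/4) = 1/(-75401/4) = -4/75401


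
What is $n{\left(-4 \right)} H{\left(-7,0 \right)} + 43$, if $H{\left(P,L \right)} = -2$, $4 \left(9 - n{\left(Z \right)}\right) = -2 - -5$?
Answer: $\frac{53}{2} \approx 26.5$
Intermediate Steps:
$n{\left(Z \right)} = \frac{33}{4}$ ($n{\left(Z \right)} = 9 - \frac{-2 - -5}{4} = 9 - \frac{-2 + 5}{4} = 9 - \frac{3}{4} = \frac{33}{4}$)
$n{\left(-4 \right)} H{\left(-7,0 \right)} + 43 = \frac{33}{4} \left(-2\right) + 43 = - \frac{33}{2} + 43 = \frac{53}{2}$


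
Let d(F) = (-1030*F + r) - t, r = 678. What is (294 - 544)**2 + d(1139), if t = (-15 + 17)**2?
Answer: -1109996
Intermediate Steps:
t = 4 (t = 2**2 = 4)
d(F) = 674 - 1030*F (d(F) = (-1030*F + 678) - 1*4 = (678 - 1030*F) - 4 = 674 - 1030*F)
(294 - 544)**2 + d(1139) = (294 - 544)**2 + (674 - 1030*1139) = (-250)**2 + (674 - 1173170) = 62500 - 1172496 = -1109996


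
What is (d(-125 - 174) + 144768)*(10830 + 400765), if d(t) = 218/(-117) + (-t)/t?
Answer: 6971398955995/117 ≈ 5.9585e+10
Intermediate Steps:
d(t) = -335/117 (d(t) = 218*(-1/117) - 1 = -218/117 - 1 = -335/117)
(d(-125 - 174) + 144768)*(10830 + 400765) = (-335/117 + 144768)*(10830 + 400765) = (16937521/117)*411595 = 6971398955995/117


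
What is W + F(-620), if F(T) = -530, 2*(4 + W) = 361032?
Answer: 179982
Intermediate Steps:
W = 180512 (W = -4 + (½)*361032 = -4 + 180516 = 180512)
W + F(-620) = 180512 - 530 = 179982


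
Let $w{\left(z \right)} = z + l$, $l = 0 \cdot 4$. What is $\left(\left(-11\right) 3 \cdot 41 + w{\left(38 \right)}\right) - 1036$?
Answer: $-2351$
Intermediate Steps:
$l = 0$
$w{\left(z \right)} = z$ ($w{\left(z \right)} = z + 0 = z$)
$\left(\left(-11\right) 3 \cdot 41 + w{\left(38 \right)}\right) - 1036 = \left(\left(-11\right) 3 \cdot 41 + 38\right) - 1036 = \left(\left(-33\right) 41 + 38\right) - 1036 = \left(-1353 + 38\right) - 1036 = -1315 - 1036 = -2351$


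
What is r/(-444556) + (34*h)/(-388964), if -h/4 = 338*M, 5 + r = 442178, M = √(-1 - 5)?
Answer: -442173/444556 + 11492*I*√6/97241 ≈ -0.99464 + 0.28948*I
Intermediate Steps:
M = I*√6 (M = √(-6) = I*√6 ≈ 2.4495*I)
r = 442173 (r = -5 + 442178 = 442173)
h = -1352*I*√6 ≈ -3311.7*I
r/(-444556) + (34*h)/(-388964) = 442173/(-444556) + (34*(-1352*I*√6))/(-388964) = 442173*(-1/444556) - 45968*I*√6*(-1/388964) = -442173/444556 + 11492*I*√6/97241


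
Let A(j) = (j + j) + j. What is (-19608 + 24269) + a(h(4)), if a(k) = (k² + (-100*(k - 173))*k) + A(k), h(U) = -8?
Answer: -140099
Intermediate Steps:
A(j) = 3*j (A(j) = 2*j + j = 3*j)
a(k) = k² + 3*k + k*(17300 - 100*k) (a(k) = (k² + (-100*(k - 173))*k) + 3*k = (k² + (-100*(-173 + k))*k) + 3*k = (k² + (17300 - 100*k)*k) + 3*k = (k² + k*(17300 - 100*k)) + 3*k = k² + 3*k + k*(17300 - 100*k))
(-19608 + 24269) + a(h(4)) = (-19608 + 24269) + 11*(-8)*(1573 - 9*(-8)) = 4661 + 11*(-8)*(1573 + 72) = 4661 + 11*(-8)*1645 = 4661 - 144760 = -140099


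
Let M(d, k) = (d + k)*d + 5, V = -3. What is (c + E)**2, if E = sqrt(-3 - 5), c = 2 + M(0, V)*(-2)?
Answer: 56 - 32*I*sqrt(2) ≈ 56.0 - 45.255*I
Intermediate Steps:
M(d, k) = 5 + d*(d + k) (M(d, k) = d*(d + k) + 5 = 5 + d*(d + k))
c = -8 (c = 2 + (5 + 0**2 + 0*(-3))*(-2) = 2 + (5 + 0 + 0)*(-2) = 2 + 5*(-2) = 2 - 10 = -8)
E = 2*I*sqrt(2) (E = sqrt(-8) = 2*I*sqrt(2) ≈ 2.8284*I)
(c + E)**2 = (-8 + 2*I*sqrt(2))**2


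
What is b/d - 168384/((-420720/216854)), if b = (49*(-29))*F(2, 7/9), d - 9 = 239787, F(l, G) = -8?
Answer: 45604657914698/525452985 ≈ 86791.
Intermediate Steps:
d = 239796 (d = 9 + 239787 = 239796)
b = 11368 (b = (49*(-29))*(-8) = -1421*(-8) = 11368)
b/d - 168384/((-420720/216854)) = 11368/239796 - 168384/((-420720/216854)) = 11368*(1/239796) - 168384/((-420720*1/216854)) = 2842/59949 - 168384/(-210360/108427) = 2842/59949 - 168384*(-108427/210360) = 2842/59949 + 760723832/8765 = 45604657914698/525452985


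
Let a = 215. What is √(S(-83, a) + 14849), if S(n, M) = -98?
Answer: 3*√1639 ≈ 121.45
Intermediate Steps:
√(S(-83, a) + 14849) = √(-98 + 14849) = √14751 = 3*√1639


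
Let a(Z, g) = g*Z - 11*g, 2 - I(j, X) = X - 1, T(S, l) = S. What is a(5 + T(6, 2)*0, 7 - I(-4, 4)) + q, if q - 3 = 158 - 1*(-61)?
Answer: 174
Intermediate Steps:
I(j, X) = 3 - X (I(j, X) = 2 - (X - 1) = 2 - (-1 + X) = 2 + (1 - X) = 3 - X)
q = 222 (q = 3 + (158 - 1*(-61)) = 3 + (158 + 61) = 3 + 219 = 222)
a(Z, g) = -11*g + Z*g (a(Z, g) = Z*g - 11*g = -11*g + Z*g)
a(5 + T(6, 2)*0, 7 - I(-4, 4)) + q = (7 - (3 - 1*4))*(-11 + (5 + 6*0)) + 222 = (7 - (3 - 4))*(-11 + (5 + 0)) + 222 = (7 - 1*(-1))*(-11 + 5) + 222 = (7 + 1)*(-6) + 222 = 8*(-6) + 222 = -48 + 222 = 174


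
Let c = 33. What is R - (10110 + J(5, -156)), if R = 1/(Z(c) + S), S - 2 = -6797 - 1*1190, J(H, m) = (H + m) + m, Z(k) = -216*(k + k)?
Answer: -218028524/22241 ≈ -9803.0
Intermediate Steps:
Z(k) = -432*k
J(H, m) = H + 2*m
S = -7985 (S = 2 + (-6797 - 1*1190) = 2 + (-6797 - 1190) = 2 - 7987 = -7985)
R = -1/22241 (R = 1/(-432*33 - 7985) = 1/(-14256 - 7985) = 1/(-22241) = -1/22241 ≈ -4.4962e-5)
R - (10110 + J(5, -156)) = -1/22241 - (10110 + (5 + 2*(-156))) = -1/22241 - (10110 + (5 - 312)) = -1/22241 - (10110 - 307) = -1/22241 - 1*9803 = -1/22241 - 9803 = -218028524/22241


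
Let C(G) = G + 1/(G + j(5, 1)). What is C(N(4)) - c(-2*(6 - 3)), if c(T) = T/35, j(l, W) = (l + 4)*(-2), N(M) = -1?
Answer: -586/665 ≈ -0.88120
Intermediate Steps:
j(l, W) = -8 - 2*l (j(l, W) = (4 + l)*(-2) = -8 - 2*l)
C(G) = G + 1/(-18 + G) (C(G) = G + 1/(G + (-8 - 2*5)) = G + 1/(G + (-8 - 10)) = G + 1/(G - 18) = G + 1/(-18 + G))
c(T) = T/35 (c(T) = T*(1/35) = T/35)
C(N(4)) - c(-2*(6 - 3)) = (1 + (-1)² - 18*(-1))/(-18 - 1) - (-2*(6 - 3))/35 = (1 + 1 + 18)/(-19) - (-2*3)/35 = -1/19*20 - (-6)/35 = -20/19 - 1*(-6/35) = -20/19 + 6/35 = -586/665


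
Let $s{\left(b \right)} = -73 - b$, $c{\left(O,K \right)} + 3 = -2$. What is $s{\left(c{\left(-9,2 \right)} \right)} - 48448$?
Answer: $-48516$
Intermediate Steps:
$c{\left(O,K \right)} = -5$ ($c{\left(O,K \right)} = -3 - 2 = -5$)
$s{\left(c{\left(-9,2 \right)} \right)} - 48448 = \left(-73 - -5\right) - 48448 = \left(-73 + 5\right) - 48448 = -68 - 48448 = -48516$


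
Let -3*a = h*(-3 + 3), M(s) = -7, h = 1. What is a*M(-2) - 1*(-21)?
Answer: 21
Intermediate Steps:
a = 0 (a = -(-3 + 3)/3 = -0/3 = -⅓*0 = 0)
a*M(-2) - 1*(-21) = 0*(-7) - 1*(-21) = 0 + 21 = 21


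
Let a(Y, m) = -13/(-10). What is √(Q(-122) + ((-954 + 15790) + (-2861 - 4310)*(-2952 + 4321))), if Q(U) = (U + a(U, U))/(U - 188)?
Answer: I*√941997436883/310 ≈ 3130.9*I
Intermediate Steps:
a(Y, m) = 13/10 (a(Y, m) = -13*(-⅒) = 13/10)
Q(U) = (13/10 + U)/(-188 + U) (Q(U) = (U + 13/10)/(U - 188) = (13/10 + U)/(-188 + U))
√(Q(-122) + ((-954 + 15790) + (-2861 - 4310)*(-2952 + 4321))) = √((13/10 - 122)/(-188 - 122) + ((-954 + 15790) + (-2861 - 4310)*(-2952 + 4321))) = √(-1207/10/(-310) + (14836 - 7171*1369)) = √(-1/310*(-1207/10) + (14836 - 9817099)) = √(1207/3100 - 9802263) = √(-30387014093/3100) = I*√941997436883/310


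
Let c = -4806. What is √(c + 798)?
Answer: 2*I*√1002 ≈ 63.309*I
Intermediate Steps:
√(c + 798) = √(-4806 + 798) = √(-4008) = 2*I*√1002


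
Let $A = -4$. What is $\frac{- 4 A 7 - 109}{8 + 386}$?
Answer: $\frac{3}{394} \approx 0.0076142$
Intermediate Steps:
$\frac{- 4 A 7 - 109}{8 + 386} = \frac{\left(-4\right) \left(-4\right) 7 - 109}{8 + 386} = \frac{16 \cdot 7 - 109}{394} = \left(112 - 109\right) \frac{1}{394} = 3 \cdot \frac{1}{394} = \frac{3}{394}$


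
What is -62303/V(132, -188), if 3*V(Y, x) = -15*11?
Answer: 62303/55 ≈ 1132.8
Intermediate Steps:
V(Y, x) = -55 (V(Y, x) = (-15*11)/3 = (1/3)*(-165) = -55)
-62303/V(132, -188) = -62303/(-55) = -62303*(-1/55) = 62303/55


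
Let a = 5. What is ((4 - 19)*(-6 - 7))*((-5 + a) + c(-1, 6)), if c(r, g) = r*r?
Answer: 195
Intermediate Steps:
c(r, g) = r**2
((4 - 19)*(-6 - 7))*((-5 + a) + c(-1, 6)) = ((4 - 19)*(-6 - 7))*((-5 + 5) + (-1)**2) = (-15*(-13))*(0 + 1) = 195*1 = 195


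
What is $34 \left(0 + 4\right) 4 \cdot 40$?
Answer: $21760$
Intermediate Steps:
$34 \left(0 + 4\right) 4 \cdot 40 = 34 \cdot 4 \cdot 4 \cdot 40 = 34 \cdot 16 \cdot 40 = 544 \cdot 40 = 21760$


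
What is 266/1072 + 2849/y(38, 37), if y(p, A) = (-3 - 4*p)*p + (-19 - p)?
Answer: -736113/3187592 ≈ -0.23093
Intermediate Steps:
y(p, A) = -19 - p + p*(-3 - 4*p) (y(p, A) = p*(-3 - 4*p) + (-19 - p) = -19 - p + p*(-3 - 4*p))
266/1072 + 2849/y(38, 37) = 266/1072 + 2849/(-19 - 4*38 - 4*38²) = 266*(1/1072) + 2849/(-19 - 152 - 4*1444) = 133/536 + 2849/(-19 - 152 - 5776) = 133/536 + 2849/(-5947) = 133/536 + 2849*(-1/5947) = 133/536 - 2849/5947 = -736113/3187592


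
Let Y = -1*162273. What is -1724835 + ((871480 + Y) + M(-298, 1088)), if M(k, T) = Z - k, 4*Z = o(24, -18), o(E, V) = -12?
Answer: -1015333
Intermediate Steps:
Y = -162273
Z = -3 (Z = (1/4)*(-12) = -3)
M(k, T) = -3 - k
-1724835 + ((871480 + Y) + M(-298, 1088)) = -1724835 + ((871480 - 162273) + (-3 - 1*(-298))) = -1724835 + (709207 + (-3 + 298)) = -1724835 + (709207 + 295) = -1724835 + 709502 = -1015333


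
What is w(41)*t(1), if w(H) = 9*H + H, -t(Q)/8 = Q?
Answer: -3280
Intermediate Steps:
t(Q) = -8*Q
w(H) = 10*H
w(41)*t(1) = (10*41)*(-8*1) = 410*(-8) = -3280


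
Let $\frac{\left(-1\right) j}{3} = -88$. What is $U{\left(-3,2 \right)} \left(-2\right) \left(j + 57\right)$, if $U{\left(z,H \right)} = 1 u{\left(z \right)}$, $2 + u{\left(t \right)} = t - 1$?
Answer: $3852$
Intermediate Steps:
$j = 264$ ($j = \left(-3\right) \left(-88\right) = 264$)
$u{\left(t \right)} = -3 + t$ ($u{\left(t \right)} = -2 + \left(t - 1\right) = -2 + \left(-1 + t\right) = -3 + t$)
$U{\left(z,H \right)} = -3 + z$ ($U{\left(z,H \right)} = 1 \left(-3 + z\right) = -3 + z$)
$U{\left(-3,2 \right)} \left(-2\right) \left(j + 57\right) = \left(-3 - 3\right) \left(-2\right) \left(264 + 57\right) = \left(-6\right) \left(-2\right) 321 = 12 \cdot 321 = 3852$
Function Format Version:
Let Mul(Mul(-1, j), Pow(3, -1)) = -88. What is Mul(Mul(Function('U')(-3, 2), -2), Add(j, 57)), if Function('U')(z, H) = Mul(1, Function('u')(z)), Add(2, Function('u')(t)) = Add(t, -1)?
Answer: 3852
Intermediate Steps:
j = 264 (j = Mul(-3, -88) = 264)
Function('u')(t) = Add(-3, t) (Function('u')(t) = Add(-2, Add(t, -1)) = Add(-2, Add(-1, t)) = Add(-3, t))
Function('U')(z, H) = Add(-3, z) (Function('U')(z, H) = Mul(1, Add(-3, z)) = Add(-3, z))
Mul(Mul(Function('U')(-3, 2), -2), Add(j, 57)) = Mul(Mul(Add(-3, -3), -2), Add(264, 57)) = Mul(Mul(-6, -2), 321) = Mul(12, 321) = 3852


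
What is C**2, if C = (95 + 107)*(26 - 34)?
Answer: 2611456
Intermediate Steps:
C = -1616 (C = 202*(-8) = -1616)
C**2 = (-1616)**2 = 2611456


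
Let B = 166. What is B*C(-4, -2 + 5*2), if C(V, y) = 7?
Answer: 1162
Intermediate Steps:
B*C(-4, -2 + 5*2) = 166*7 = 1162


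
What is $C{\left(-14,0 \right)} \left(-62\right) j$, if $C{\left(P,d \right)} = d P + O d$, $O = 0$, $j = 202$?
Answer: $0$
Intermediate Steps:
$C{\left(P,d \right)} = P d$ ($C{\left(P,d \right)} = d P + 0 d = P d + 0 = P d$)
$C{\left(-14,0 \right)} \left(-62\right) j = \left(-14\right) 0 \left(-62\right) 202 = 0 \left(-62\right) 202 = 0 \cdot 202 = 0$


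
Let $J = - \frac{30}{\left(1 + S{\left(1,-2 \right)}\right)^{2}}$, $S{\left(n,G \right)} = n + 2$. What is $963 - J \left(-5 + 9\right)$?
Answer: $\frac{1941}{2} \approx 970.5$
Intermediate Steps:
$S{\left(n,G \right)} = 2 + n$
$J = - \frac{15}{8}$ ($J = - \frac{30}{\left(1 + \left(2 + 1\right)\right)^{2}} = - \frac{30}{\left(1 + 3\right)^{2}} = - \frac{30}{4^{2}} = - \frac{30}{16} = \left(-30\right) \frac{1}{16} = - \frac{15}{8} \approx -1.875$)
$963 - J \left(-5 + 9\right) = 963 - - \frac{15 \left(-5 + 9\right)}{8} = 963 - \left(- \frac{15}{8}\right) 4 = 963 - - \frac{15}{2} = 963 + \frac{15}{2} = \frac{1941}{2}$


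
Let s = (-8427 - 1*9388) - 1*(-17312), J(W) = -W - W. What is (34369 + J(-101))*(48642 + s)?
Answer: 1664213369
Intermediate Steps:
J(W) = -2*W
s = -503 (s = (-8427 - 9388) + 17312 = -17815 + 17312 = -503)
(34369 + J(-101))*(48642 + s) = (34369 - 2*(-101))*(48642 - 503) = (34369 + 202)*48139 = 34571*48139 = 1664213369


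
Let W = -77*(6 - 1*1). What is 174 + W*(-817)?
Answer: 314719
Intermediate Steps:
W = -385 (W = -77*(6 - 1) = -77*5 = -385)
174 + W*(-817) = 174 - 385*(-817) = 174 + 314545 = 314719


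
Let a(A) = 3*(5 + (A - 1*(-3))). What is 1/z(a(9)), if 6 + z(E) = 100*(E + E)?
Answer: 1/10194 ≈ 9.8097e-5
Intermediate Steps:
a(A) = 24 + 3*A (a(A) = 3*(5 + (A + 3)) = 3*(5 + (3 + A)) = 3*(8 + A) = 24 + 3*A)
z(E) = -6 + 200*E (z(E) = -6 + 100*(E + E) = -6 + 100*(2*E) = -6 + 200*E)
1/z(a(9)) = 1/(-6 + 200*(24 + 3*9)) = 1/(-6 + 200*(24 + 27)) = 1/(-6 + 200*51) = 1/(-6 + 10200) = 1/10194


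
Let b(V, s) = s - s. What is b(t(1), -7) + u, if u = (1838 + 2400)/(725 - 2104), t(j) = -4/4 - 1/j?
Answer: -4238/1379 ≈ -3.0732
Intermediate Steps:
t(j) = -1 - 1/j (t(j) = -4*¼ - 1/j = -1 - 1/j)
u = -4238/1379 (u = 4238/(-1379) = 4238*(-1/1379) = -4238/1379 ≈ -3.0732)
b(V, s) = 0
b(t(1), -7) + u = 0 - 4238/1379 = -4238/1379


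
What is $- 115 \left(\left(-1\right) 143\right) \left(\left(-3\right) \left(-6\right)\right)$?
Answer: $296010$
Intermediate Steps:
$- 115 \left(\left(-1\right) 143\right) \left(\left(-3\right) \left(-6\right)\right) = \left(-115\right) \left(-143\right) 18 = 16445 \cdot 18 = 296010$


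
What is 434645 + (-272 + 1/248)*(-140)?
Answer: 29308915/62 ≈ 4.7272e+5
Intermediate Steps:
434645 + (-272 + 1/248)*(-140) = 434645 - 67455/248*(-140) = 434645 + 2360925/62 = 29308915/62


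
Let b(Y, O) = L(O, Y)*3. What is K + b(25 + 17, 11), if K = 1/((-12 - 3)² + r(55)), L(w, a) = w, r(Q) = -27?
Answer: 6535/198 ≈ 33.005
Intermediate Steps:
b(Y, O) = 3*O (b(Y, O) = O*3 = 3*O)
K = 1/198 (K = 1/((-12 - 3)² - 27) = 1/((-15)² - 27) = 1/(225 - 27) = 1/198 ≈ 0.0050505)
K + b(25 + 17, 11) = 1/198 + 3*11 = 1/198 + 33 = 6535/198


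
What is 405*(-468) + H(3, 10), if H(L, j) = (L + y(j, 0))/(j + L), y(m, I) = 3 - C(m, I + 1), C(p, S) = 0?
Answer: -2464014/13 ≈ -1.8954e+5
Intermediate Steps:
y(m, I) = 3 (y(m, I) = 3 - 1*0 = 3 + 0 = 3)
H(L, j) = (3 + L)/(L + j) (H(L, j) = (L + 3)/(j + L) = (3 + L)/(L + j))
405*(-468) + H(3, 10) = 405*(-468) + (3 + 3)/(3 + 10) = -189540 + 6/13 = -2464014/13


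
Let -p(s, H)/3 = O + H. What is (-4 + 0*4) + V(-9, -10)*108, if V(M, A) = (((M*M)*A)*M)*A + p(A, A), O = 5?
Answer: -7871584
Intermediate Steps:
p(s, H) = -15 - 3*H (p(s, H) = -3*(5 + H) = -15 - 3*H)
V(M, A) = -15 - 3*A + A**2*M**3 (V(M, A) = (((M*M)*A)*M)*A + (-15 - 3*A) = ((M**2*A)*M)*A + (-15 - 3*A) = ((A*M**2)*M)*A + (-15 - 3*A) = (A*M**3)*A + (-15 - 3*A) = A**2*M**3 + (-15 - 3*A) = -15 - 3*A + A**2*M**3)
(-4 + 0*4) + V(-9, -10)*108 = (-4 + 0*4) + (-15 - 3*(-10) + (-10)**2*(-9)**3)*108 = (-4 + 0) + (-15 + 30 + 100*(-729))*108 = -4 + (-15 + 30 - 72900)*108 = -4 - 72885*108 = -4 - 7871580 = -7871584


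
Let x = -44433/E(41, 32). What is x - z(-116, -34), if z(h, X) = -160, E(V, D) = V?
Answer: -37873/41 ≈ -923.73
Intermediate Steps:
x = -44433/41 ≈ -1083.7
x - z(-116, -34) = -44433/41 - 1*(-160) = -44433/41 + 160 = -37873/41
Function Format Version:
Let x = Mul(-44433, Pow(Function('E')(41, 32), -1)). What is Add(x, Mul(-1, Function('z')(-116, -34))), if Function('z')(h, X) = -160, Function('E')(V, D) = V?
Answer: Rational(-37873, 41) ≈ -923.73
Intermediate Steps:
x = Rational(-44433, 41) (x = Mul(-44433, Pow(41, -1)) = Mul(-44433, Rational(1, 41)) = Rational(-44433, 41) ≈ -1083.7)
Add(x, Mul(-1, Function('z')(-116, -34))) = Add(Rational(-44433, 41), Mul(-1, -160)) = Add(Rational(-44433, 41), 160) = Rational(-37873, 41)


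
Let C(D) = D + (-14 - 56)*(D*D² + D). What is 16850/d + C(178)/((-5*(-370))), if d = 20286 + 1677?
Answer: -4335424849693/20315775 ≈ -2.1340e+5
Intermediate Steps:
C(D) = -70*D³ - 69*D (C(D) = D - 70*(D³ + D) = D - 70*(D + D³) = D + (-70*D - 70*D³) = -70*D³ - 69*D)
d = 21963
16850/d + C(178)/((-5*(-370))) = 16850/21963 + (-1*178*(69 + 70*178²))/((-5*(-370))) = 16850*(1/21963) - 1*178*(69 + 70*31684)/1850 = 16850/21963 - 1*178*(69 + 2217880)*(1/1850) = 16850/21963 - 1*178*2217949*(1/1850) = 16850/21963 - 394794922*1/1850 = 16850/21963 - 197397461/925 = -4335424849693/20315775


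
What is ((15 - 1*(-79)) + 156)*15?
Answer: 3750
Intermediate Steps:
((15 - 1*(-79)) + 156)*15 = ((15 + 79) + 156)*15 = (94 + 156)*15 = 250*15 = 3750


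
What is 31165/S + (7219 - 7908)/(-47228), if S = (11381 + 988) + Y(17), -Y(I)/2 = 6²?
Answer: 1480333253/580762716 ≈ 2.5489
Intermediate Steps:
Y(I) = -72 (Y(I) = -2*6² = -2*36 = -72)
S = 12297 (S = (11381 + 988) - 72 = 12369 - 72 = 12297)
31165/S + (7219 - 7908)/(-47228) = 31165/12297 + (7219 - 7908)/(-47228) = 31165*(1/12297) - 689*(-1/47228) = 31165/12297 + 689/47228 = 1480333253/580762716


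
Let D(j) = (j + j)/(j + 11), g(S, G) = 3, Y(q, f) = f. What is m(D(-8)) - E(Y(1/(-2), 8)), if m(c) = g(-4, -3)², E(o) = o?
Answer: 1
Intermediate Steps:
D(j) = 2*j/(11 + j) (D(j) = (2*j)/(11 + j) = 2*j/(11 + j))
m(c) = 9 (m(c) = 3² = 9)
m(D(-8)) - E(Y(1/(-2), 8)) = 9 - 1*8 = 9 - 8 = 1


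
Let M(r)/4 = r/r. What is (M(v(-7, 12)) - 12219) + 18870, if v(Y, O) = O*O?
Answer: 6655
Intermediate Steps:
v(Y, O) = O**2
M(r) = 4 (M(r) = 4*(r/r) = 4*1 = 4)
(M(v(-7, 12)) - 12219) + 18870 = (4 - 12219) + 18870 = -12215 + 18870 = 6655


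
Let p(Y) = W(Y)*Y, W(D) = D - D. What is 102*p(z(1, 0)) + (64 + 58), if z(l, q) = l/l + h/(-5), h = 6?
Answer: 122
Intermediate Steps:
W(D) = 0
z(l, q) = -⅕ (z(l, q) = l/l + 6/(-5) = 1 + 6*(-⅕) = 1 - 6/5 = -⅕)
p(Y) = 0 (p(Y) = 0*Y = 0)
102*p(z(1, 0)) + (64 + 58) = 102*0 + (64 + 58) = 0 + 122 = 122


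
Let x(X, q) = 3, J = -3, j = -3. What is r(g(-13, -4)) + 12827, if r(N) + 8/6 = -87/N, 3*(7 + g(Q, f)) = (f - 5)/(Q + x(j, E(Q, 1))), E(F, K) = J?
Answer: 2580569/201 ≈ 12839.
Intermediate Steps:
E(F, K) = -3
g(Q, f) = -7 + (-5 + f)/(3*(3 + Q)) (g(Q, f) = -7 + ((f - 5)/(Q + 3))/3 = -7 + ((-5 + f)/(3 + Q))/3 = -7 + (-5 + f)/(3*(3 + Q)))
r(N) = -4/3 - 87/N
r(g(-13, -4)) + 12827 = (-4/3 - 87*3*(3 - 13)/(-68 - 4 - 21*(-13))) + 12827 = (-4/3 - 87*(-30/(-68 - 4 + 273))) + 12827 = (-4/3 - 87/((⅓)*(-⅒)*201)) + 12827 = (-4/3 - 87/(-67/10)) + 12827 = (-4/3 - 87*(-10/67)) + 12827 = (-4/3 + 870/67) + 12827 = 2342/201 + 12827 = 2580569/201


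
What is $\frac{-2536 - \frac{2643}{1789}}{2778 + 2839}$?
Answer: $- \frac{4539547}{10048813} \approx -0.45175$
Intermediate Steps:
$\frac{-2536 - \frac{2643}{1789}}{2778 + 2839} = \frac{-2536 - \frac{2643}{1789}}{5617} = \left(-2536 - \frac{2643}{1789}\right) \frac{1}{5617} = \left(- \frac{4539547}{1789}\right) \frac{1}{5617} = - \frac{4539547}{10048813}$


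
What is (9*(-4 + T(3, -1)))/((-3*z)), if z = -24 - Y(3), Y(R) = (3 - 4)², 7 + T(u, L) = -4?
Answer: -9/5 ≈ -1.8000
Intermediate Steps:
T(u, L) = -11 (T(u, L) = -7 - 4 = -11)
Y(R) = 1 (Y(R) = (-1)² = 1)
z = -25 (z = -24 - 1*1 = -24 - 1 = -25)
(9*(-4 + T(3, -1)))/((-3*z)) = (9*(-4 - 11))/((-3*(-25))) = (9*(-15))/75 = -135*1/75 = -9/5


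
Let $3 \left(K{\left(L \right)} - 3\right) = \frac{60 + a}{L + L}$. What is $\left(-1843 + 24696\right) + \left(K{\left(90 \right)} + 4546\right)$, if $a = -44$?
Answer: $\frac{3699274}{135} \approx 27402.0$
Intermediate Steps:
$K{\left(L \right)} = 3 + \frac{8}{3 L}$ ($K{\left(L \right)} = 3 + \frac{\left(60 - 44\right) \frac{1}{L + L}}{3} = 3 + \frac{16 \frac{1}{2 L}}{3} = 3 + \frac{8 \frac{1}{L}}{3} = 3 + \frac{8}{3 L}$)
$\left(-1843 + 24696\right) + \left(K{\left(90 \right)} + 4546\right) = \left(-1843 + 24696\right) + \left(\left(3 + \frac{8}{3 \cdot 90}\right) + 4546\right) = 22853 + \left(\left(3 + \frac{8}{3} \cdot \frac{1}{90}\right) + 4546\right) = 22853 + \left(\left(3 + \frac{4}{135}\right) + 4546\right) = 22853 + \left(\frac{409}{135} + 4546\right) = 22853 + \frac{614119}{135} = \frac{3699274}{135}$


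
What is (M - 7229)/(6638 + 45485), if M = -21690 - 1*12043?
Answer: -40962/52123 ≈ -0.78587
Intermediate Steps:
M = -33733 (M = -21690 - 12043 = -33733)
(M - 7229)/(6638 + 45485) = (-33733 - 7229)/(6638 + 45485) = -40962/52123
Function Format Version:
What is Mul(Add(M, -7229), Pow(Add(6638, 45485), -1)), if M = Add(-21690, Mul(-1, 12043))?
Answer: Rational(-40962, 52123) ≈ -0.78587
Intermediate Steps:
M = -33733 (M = Add(-21690, -12043) = -33733)
Mul(Add(M, -7229), Pow(Add(6638, 45485), -1)) = Mul(Add(-33733, -7229), Pow(Add(6638, 45485), -1)) = Mul(-40962, Pow(52123, -1)) = Mul(-40962, Rational(1, 52123)) = Rational(-40962, 52123)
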